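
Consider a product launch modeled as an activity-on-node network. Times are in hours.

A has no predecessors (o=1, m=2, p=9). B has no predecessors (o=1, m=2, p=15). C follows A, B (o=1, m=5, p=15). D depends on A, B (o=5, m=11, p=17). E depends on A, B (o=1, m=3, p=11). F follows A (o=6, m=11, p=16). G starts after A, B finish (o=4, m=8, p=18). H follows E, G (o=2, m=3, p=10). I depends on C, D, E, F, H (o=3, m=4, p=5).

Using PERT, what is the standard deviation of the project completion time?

te_A = (1 + 4·2 + 9)/6 = 18/6 = 3; σ²_A = ((9−1)/6)² = 1.778
te_B = (1 + 4·2 + 15)/6 = 24/6 = 4; σ²_B = ((15−1)/6)² = 5.444
te_C = (1 + 4·5 + 15)/6 = 36/6 = 6; σ²_C = ((15−1)/6)² = 5.444
te_D = (5 + 4·11 + 17)/6 = 66/6 = 11; σ²_D = ((17−5)/6)² = 4.000
te_E = (1 + 4·3 + 11)/6 = 24/6 = 4; σ²_E = ((11−1)/6)² = 2.778
te_F = (6 + 4·11 + 16)/6 = 66/6 = 11; σ²_F = ((16−6)/6)² = 2.778
te_G = (4 + 4·8 + 18)/6 = 54/6 = 9; σ²_G = ((18−4)/6)² = 5.444
te_H = (2 + 4·3 + 10)/6 = 24/6 = 4; σ²_H = ((10−2)/6)² = 1.778
te_I = (3 + 4·4 + 5)/6 = 24/6 = 4; σ²_I = ((5−3)/6)² = 0.111

Forward pass:
ES_A = 0; EF_A = 3
ES_B = 0; EF_B = 4
ES_C = max(EF_A=3, EF_B=4) = 4; EF_C = 4+6 = 10
ES_D = max(EF_A=3, EF_B=4) = 4; EF_D = 4+11 = 15
ES_E = max(EF_A=3, EF_B=4) = 4; EF_E = 4+4 = 8
ES_F = 3; EF_F = 3+11 = 14
ES_G = max(EF_A=3, EF_B=4) = 4; EF_G = 4+9 = 13
ES_H = max(EF_E=8, EF_G=13) = 13; EF_H = 13+4 = 17
ES_I = max(EF_C=10, EF_D=15, EF_E=8, EF_F=14, EF_H=17) = 17; EF_I = 17+4 = 21
Expected project duration μ = 21 hours. Critical path: B → G → H → I.

Variance along critical path = 5.444 + 5.444 + 1.778 + 0.111 = 12.778
σ = √12.778 = 3.575 hours

3.57 hours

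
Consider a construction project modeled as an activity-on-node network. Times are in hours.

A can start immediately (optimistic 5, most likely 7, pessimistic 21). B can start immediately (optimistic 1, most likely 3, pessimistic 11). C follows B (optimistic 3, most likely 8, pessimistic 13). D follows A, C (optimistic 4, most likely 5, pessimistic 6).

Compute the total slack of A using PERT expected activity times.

3 hours

te_A = (5 + 4·7 + 21)/6 = 54/6 = 9
te_B = (1 + 4·3 + 11)/6 = 24/6 = 4
te_C = (3 + 4·8 + 13)/6 = 48/6 = 8
te_D = (4 + 4·5 + 6)/6 = 30/6 = 5

Forward pass:
ES_A = 0; EF_A = 9
ES_B = 0; EF_B = 4
ES_C = 4; EF_C = 4+8 = 12
ES_D = max(EF_A=9, EF_C=12) = 12; EF_D = 12+5 = 17
Expected project duration μ = 17 hours. Critical path: B → C → D.

Backward pass:
LF_D = 17; LS_D = 17−5 = 12
LF_C = LS_D = 12; LS_C = 12−8 = 4
LF_B = LS_C = 4; LS_B = 4−4 = 0
LF_A = LS_D = 12; LS_A = 12−9 = 3
Slack_A = LS_A − ES_A = 3 − 0 = 3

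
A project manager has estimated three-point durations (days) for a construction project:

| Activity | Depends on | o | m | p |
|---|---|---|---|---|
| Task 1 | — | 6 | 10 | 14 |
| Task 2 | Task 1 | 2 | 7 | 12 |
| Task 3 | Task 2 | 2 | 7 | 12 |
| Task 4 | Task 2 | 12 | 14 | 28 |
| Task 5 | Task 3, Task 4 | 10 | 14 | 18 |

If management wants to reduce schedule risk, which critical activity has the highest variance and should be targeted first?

Task 4

te_Task 1 = (6 + 4·10 + 14)/6 = 60/6 = 10; σ²_Task 1 = ((14−6)/6)² = 1.778
te_Task 2 = (2 + 4·7 + 12)/6 = 42/6 = 7; σ²_Task 2 = ((12−2)/6)² = 2.778
te_Task 3 = (2 + 4·7 + 12)/6 = 42/6 = 7; σ²_Task 3 = ((12−2)/6)² = 2.778
te_Task 4 = (12 + 4·14 + 28)/6 = 96/6 = 16; σ²_Task 4 = ((28−12)/6)² = 7.111
te_Task 5 = (10 + 4·14 + 18)/6 = 84/6 = 14; σ²_Task 5 = ((18−10)/6)² = 1.778

Forward pass:
ES_Task 1 = 0; EF_Task 1 = 10
ES_Task 2 = 10; EF_Task 2 = 10+7 = 17
ES_Task 3 = 17; EF_Task 3 = 17+7 = 24
ES_Task 4 = 17; EF_Task 4 = 17+16 = 33
ES_Task 5 = max(EF_Task 3=24, EF_Task 4=33) = 33; EF_Task 5 = 33+14 = 47
Expected project duration μ = 47 days. Critical path: Task 1 → Task 2 → Task 4 → Task 5.

Variances on critical path: σ²_Task 1=1.778, σ²_Task 2=2.778, σ²_Task 4=7.111, σ²_Task 5=1.778.
Largest is σ²_Task 4 = 7.111.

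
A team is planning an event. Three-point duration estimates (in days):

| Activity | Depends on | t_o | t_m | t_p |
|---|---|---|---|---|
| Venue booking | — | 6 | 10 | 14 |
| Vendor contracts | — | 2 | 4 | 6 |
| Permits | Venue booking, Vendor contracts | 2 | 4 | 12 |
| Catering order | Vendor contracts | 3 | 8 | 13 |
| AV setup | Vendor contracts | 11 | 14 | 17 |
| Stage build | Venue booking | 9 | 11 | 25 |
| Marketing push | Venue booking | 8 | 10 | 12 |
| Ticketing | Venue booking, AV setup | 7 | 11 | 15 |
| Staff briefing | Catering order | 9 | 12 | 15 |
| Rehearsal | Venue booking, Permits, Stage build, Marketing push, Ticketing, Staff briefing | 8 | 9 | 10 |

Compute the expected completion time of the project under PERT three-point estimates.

38 days

te_Venue booking = (6 + 4·10 + 14)/6 = 60/6 = 10
te_Vendor contracts = (2 + 4·4 + 6)/6 = 24/6 = 4
te_Permits = (2 + 4·4 + 12)/6 = 30/6 = 5
te_Catering order = (3 + 4·8 + 13)/6 = 48/6 = 8
te_AV setup = (11 + 4·14 + 17)/6 = 84/6 = 14
te_Stage build = (9 + 4·11 + 25)/6 = 78/6 = 13
te_Marketing push = (8 + 4·10 + 12)/6 = 60/6 = 10
te_Ticketing = (7 + 4·11 + 15)/6 = 66/6 = 11
te_Staff briefing = (9 + 4·12 + 15)/6 = 72/6 = 12
te_Rehearsal = (8 + 4·9 + 10)/6 = 54/6 = 9

Forward pass:
ES_Venue booking = 0; EF_Venue booking = 10
ES_Vendor contracts = 0; EF_Vendor contracts = 4
ES_Permits = max(EF_Venue booking=10, EF_Vendor contracts=4) = 10; EF_Permits = 10+5 = 15
ES_Catering order = 4; EF_Catering order = 4+8 = 12
ES_AV setup = 4; EF_AV setup = 4+14 = 18
ES_Stage build = 10; EF_Stage build = 10+13 = 23
ES_Marketing push = 10; EF_Marketing push = 10+10 = 20
ES_Ticketing = max(EF_Venue booking=10, EF_AV setup=18) = 18; EF_Ticketing = 18+11 = 29
ES_Staff briefing = 12; EF_Staff briefing = 12+12 = 24
ES_Rehearsal = max(EF_Venue booking=10, EF_Permits=15, EF_Stage build=23, EF_Marketing push=20, EF_Ticketing=29, EF_Staff briefing=24) = 29; EF_Rehearsal = 29+9 = 38
Expected project duration μ = 38 days. Critical path: Vendor contracts → AV setup → Ticketing → Rehearsal.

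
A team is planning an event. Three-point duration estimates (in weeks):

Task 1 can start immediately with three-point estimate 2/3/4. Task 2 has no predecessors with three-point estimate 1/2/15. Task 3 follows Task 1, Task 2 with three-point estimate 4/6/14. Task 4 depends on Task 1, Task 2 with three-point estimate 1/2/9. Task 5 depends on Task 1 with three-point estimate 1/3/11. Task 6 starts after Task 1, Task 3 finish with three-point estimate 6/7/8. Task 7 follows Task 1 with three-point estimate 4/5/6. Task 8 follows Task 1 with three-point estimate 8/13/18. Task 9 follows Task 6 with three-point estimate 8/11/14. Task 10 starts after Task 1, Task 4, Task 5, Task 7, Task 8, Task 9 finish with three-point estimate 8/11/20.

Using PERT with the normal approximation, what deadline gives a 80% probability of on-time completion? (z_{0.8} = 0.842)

44.1 weeks

te_Task 1 = (2 + 4·3 + 4)/6 = 18/6 = 3; σ²_Task 1 = ((4−2)/6)² = 0.111
te_Task 2 = (1 + 4·2 + 15)/6 = 24/6 = 4; σ²_Task 2 = ((15−1)/6)² = 5.444
te_Task 3 = (4 + 4·6 + 14)/6 = 42/6 = 7; σ²_Task 3 = ((14−4)/6)² = 2.778
te_Task 4 = (1 + 4·2 + 9)/6 = 18/6 = 3; σ²_Task 4 = ((9−1)/6)² = 1.778
te_Task 5 = (1 + 4·3 + 11)/6 = 24/6 = 4; σ²_Task 5 = ((11−1)/6)² = 2.778
te_Task 6 = (6 + 4·7 + 8)/6 = 42/6 = 7; σ²_Task 6 = ((8−6)/6)² = 0.111
te_Task 7 = (4 + 4·5 + 6)/6 = 30/6 = 5; σ²_Task 7 = ((6−4)/6)² = 0.111
te_Task 8 = (8 + 4·13 + 18)/6 = 78/6 = 13; σ²_Task 8 = ((18−8)/6)² = 2.778
te_Task 9 = (8 + 4·11 + 14)/6 = 66/6 = 11; σ²_Task 9 = ((14−8)/6)² = 1.000
te_Task 10 = (8 + 4·11 + 20)/6 = 72/6 = 12; σ²_Task 10 = ((20−8)/6)² = 4.000

Forward pass:
ES_Task 1 = 0; EF_Task 1 = 3
ES_Task 2 = 0; EF_Task 2 = 4
ES_Task 3 = max(EF_Task 1=3, EF_Task 2=4) = 4; EF_Task 3 = 4+7 = 11
ES_Task 4 = max(EF_Task 1=3, EF_Task 2=4) = 4; EF_Task 4 = 4+3 = 7
ES_Task 5 = 3; EF_Task 5 = 3+4 = 7
ES_Task 6 = max(EF_Task 1=3, EF_Task 3=11) = 11; EF_Task 6 = 11+7 = 18
ES_Task 7 = 3; EF_Task 7 = 3+5 = 8
ES_Task 8 = 3; EF_Task 8 = 3+13 = 16
ES_Task 9 = 18; EF_Task 9 = 18+11 = 29
ES_Task 10 = max(EF_Task 1=3, EF_Task 4=7, EF_Task 5=7, EF_Task 7=8, EF_Task 8=16, EF_Task 9=29) = 29; EF_Task 10 = 29+12 = 41
Expected project duration μ = 41 weeks. Critical path: Task 2 → Task 3 → Task 6 → Task 9 → Task 10.

Variance along critical path = 5.444 + 2.778 + 0.111 + 1.000 + 4.000 = 13.333; σ = 3.651 weeks.
D = μ + z·σ = 41 + 0.842·3.651 = 44.1 weeks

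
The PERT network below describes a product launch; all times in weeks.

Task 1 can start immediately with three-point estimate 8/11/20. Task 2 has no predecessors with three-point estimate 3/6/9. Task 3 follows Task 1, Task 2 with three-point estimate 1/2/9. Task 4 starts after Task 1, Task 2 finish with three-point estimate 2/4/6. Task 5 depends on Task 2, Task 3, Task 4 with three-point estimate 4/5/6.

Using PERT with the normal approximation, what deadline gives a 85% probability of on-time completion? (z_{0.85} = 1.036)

te_Task 1 = (8 + 4·11 + 20)/6 = 72/6 = 12; σ²_Task 1 = ((20−8)/6)² = 4.000
te_Task 2 = (3 + 4·6 + 9)/6 = 36/6 = 6; σ²_Task 2 = ((9−3)/6)² = 1.000
te_Task 3 = (1 + 4·2 + 9)/6 = 18/6 = 3; σ²_Task 3 = ((9−1)/6)² = 1.778
te_Task 4 = (2 + 4·4 + 6)/6 = 24/6 = 4; σ²_Task 4 = ((6−2)/6)² = 0.444
te_Task 5 = (4 + 4·5 + 6)/6 = 30/6 = 5; σ²_Task 5 = ((6−4)/6)² = 0.111

Forward pass:
ES_Task 1 = 0; EF_Task 1 = 12
ES_Task 2 = 0; EF_Task 2 = 6
ES_Task 3 = max(EF_Task 1=12, EF_Task 2=6) = 12; EF_Task 3 = 12+3 = 15
ES_Task 4 = max(EF_Task 1=12, EF_Task 2=6) = 12; EF_Task 4 = 12+4 = 16
ES_Task 5 = max(EF_Task 2=6, EF_Task 3=15, EF_Task 4=16) = 16; EF_Task 5 = 16+5 = 21
Expected project duration μ = 21 weeks. Critical path: Task 1 → Task 4 → Task 5.

Variance along critical path = 4.000 + 0.444 + 0.111 = 4.556; σ = 2.134 weeks.
D = μ + z·σ = 21 + 1.036·2.134 = 23.2 weeks

23.2 weeks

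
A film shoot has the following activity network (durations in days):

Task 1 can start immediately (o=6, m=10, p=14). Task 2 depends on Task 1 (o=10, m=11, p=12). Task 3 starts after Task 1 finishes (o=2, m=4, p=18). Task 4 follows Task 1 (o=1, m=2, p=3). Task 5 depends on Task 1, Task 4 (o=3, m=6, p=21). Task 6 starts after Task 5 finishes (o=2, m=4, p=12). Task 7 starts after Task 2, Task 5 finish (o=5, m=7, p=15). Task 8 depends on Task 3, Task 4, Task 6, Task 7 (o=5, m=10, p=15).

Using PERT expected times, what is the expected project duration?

39 days

te_Task 1 = (6 + 4·10 + 14)/6 = 60/6 = 10
te_Task 2 = (10 + 4·11 + 12)/6 = 66/6 = 11
te_Task 3 = (2 + 4·4 + 18)/6 = 36/6 = 6
te_Task 4 = (1 + 4·2 + 3)/6 = 12/6 = 2
te_Task 5 = (3 + 4·6 + 21)/6 = 48/6 = 8
te_Task 6 = (2 + 4·4 + 12)/6 = 30/6 = 5
te_Task 7 = (5 + 4·7 + 15)/6 = 48/6 = 8
te_Task 8 = (5 + 4·10 + 15)/6 = 60/6 = 10

Forward pass:
ES_Task 1 = 0; EF_Task 1 = 10
ES_Task 2 = 10; EF_Task 2 = 10+11 = 21
ES_Task 3 = 10; EF_Task 3 = 10+6 = 16
ES_Task 4 = 10; EF_Task 4 = 10+2 = 12
ES_Task 5 = max(EF_Task 1=10, EF_Task 4=12) = 12; EF_Task 5 = 12+8 = 20
ES_Task 6 = 20; EF_Task 6 = 20+5 = 25
ES_Task 7 = max(EF_Task 2=21, EF_Task 5=20) = 21; EF_Task 7 = 21+8 = 29
ES_Task 8 = max(EF_Task 3=16, EF_Task 4=12, EF_Task 6=25, EF_Task 7=29) = 29; EF_Task 8 = 29+10 = 39
Expected project duration μ = 39 days. Critical path: Task 1 → Task 2 → Task 7 → Task 8.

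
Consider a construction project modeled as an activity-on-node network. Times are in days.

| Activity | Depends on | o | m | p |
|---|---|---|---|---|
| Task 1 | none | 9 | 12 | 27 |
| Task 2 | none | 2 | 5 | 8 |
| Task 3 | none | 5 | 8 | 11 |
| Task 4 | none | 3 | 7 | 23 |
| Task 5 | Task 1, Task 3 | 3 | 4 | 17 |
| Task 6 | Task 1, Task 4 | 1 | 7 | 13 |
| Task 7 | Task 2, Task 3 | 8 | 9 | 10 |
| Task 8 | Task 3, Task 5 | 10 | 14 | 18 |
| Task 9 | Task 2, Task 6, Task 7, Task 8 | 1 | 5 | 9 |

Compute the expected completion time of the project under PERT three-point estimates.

39 days

te_Task 1 = (9 + 4·12 + 27)/6 = 84/6 = 14
te_Task 2 = (2 + 4·5 + 8)/6 = 30/6 = 5
te_Task 3 = (5 + 4·8 + 11)/6 = 48/6 = 8
te_Task 4 = (3 + 4·7 + 23)/6 = 54/6 = 9
te_Task 5 = (3 + 4·4 + 17)/6 = 36/6 = 6
te_Task 6 = (1 + 4·7 + 13)/6 = 42/6 = 7
te_Task 7 = (8 + 4·9 + 10)/6 = 54/6 = 9
te_Task 8 = (10 + 4·14 + 18)/6 = 84/6 = 14
te_Task 9 = (1 + 4·5 + 9)/6 = 30/6 = 5

Forward pass:
ES_Task 1 = 0; EF_Task 1 = 14
ES_Task 2 = 0; EF_Task 2 = 5
ES_Task 3 = 0; EF_Task 3 = 8
ES_Task 4 = 0; EF_Task 4 = 9
ES_Task 5 = max(EF_Task 1=14, EF_Task 3=8) = 14; EF_Task 5 = 14+6 = 20
ES_Task 6 = max(EF_Task 1=14, EF_Task 4=9) = 14; EF_Task 6 = 14+7 = 21
ES_Task 7 = max(EF_Task 2=5, EF_Task 3=8) = 8; EF_Task 7 = 8+9 = 17
ES_Task 8 = max(EF_Task 3=8, EF_Task 5=20) = 20; EF_Task 8 = 20+14 = 34
ES_Task 9 = max(EF_Task 2=5, EF_Task 6=21, EF_Task 7=17, EF_Task 8=34) = 34; EF_Task 9 = 34+5 = 39
Expected project duration μ = 39 days. Critical path: Task 1 → Task 5 → Task 8 → Task 9.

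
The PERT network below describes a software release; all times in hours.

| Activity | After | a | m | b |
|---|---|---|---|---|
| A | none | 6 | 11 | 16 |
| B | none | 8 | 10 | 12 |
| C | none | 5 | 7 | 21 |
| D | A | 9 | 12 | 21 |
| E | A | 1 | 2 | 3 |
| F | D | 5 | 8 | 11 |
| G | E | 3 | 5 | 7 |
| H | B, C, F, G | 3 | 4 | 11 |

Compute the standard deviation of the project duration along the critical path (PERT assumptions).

3.09 hours

te_A = (6 + 4·11 + 16)/6 = 66/6 = 11; σ²_A = ((16−6)/6)² = 2.778
te_B = (8 + 4·10 + 12)/6 = 60/6 = 10; σ²_B = ((12−8)/6)² = 0.444
te_C = (5 + 4·7 + 21)/6 = 54/6 = 9; σ²_C = ((21−5)/6)² = 7.111
te_D = (9 + 4·12 + 21)/6 = 78/6 = 13; σ²_D = ((21−9)/6)² = 4.000
te_E = (1 + 4·2 + 3)/6 = 12/6 = 2; σ²_E = ((3−1)/6)² = 0.111
te_F = (5 + 4·8 + 11)/6 = 48/6 = 8; σ²_F = ((11−5)/6)² = 1.000
te_G = (3 + 4·5 + 7)/6 = 30/6 = 5; σ²_G = ((7−3)/6)² = 0.444
te_H = (3 + 4·4 + 11)/6 = 30/6 = 5; σ²_H = ((11−3)/6)² = 1.778

Forward pass:
ES_A = 0; EF_A = 11
ES_B = 0; EF_B = 10
ES_C = 0; EF_C = 9
ES_D = 11; EF_D = 11+13 = 24
ES_E = 11; EF_E = 11+2 = 13
ES_F = 24; EF_F = 24+8 = 32
ES_G = 13; EF_G = 13+5 = 18
ES_H = max(EF_B=10, EF_C=9, EF_F=32, EF_G=18) = 32; EF_H = 32+5 = 37
Expected project duration μ = 37 hours. Critical path: A → D → F → H.

Variance along critical path = 2.778 + 4.000 + 1.000 + 1.778 = 9.556
σ = √9.556 = 3.091 hours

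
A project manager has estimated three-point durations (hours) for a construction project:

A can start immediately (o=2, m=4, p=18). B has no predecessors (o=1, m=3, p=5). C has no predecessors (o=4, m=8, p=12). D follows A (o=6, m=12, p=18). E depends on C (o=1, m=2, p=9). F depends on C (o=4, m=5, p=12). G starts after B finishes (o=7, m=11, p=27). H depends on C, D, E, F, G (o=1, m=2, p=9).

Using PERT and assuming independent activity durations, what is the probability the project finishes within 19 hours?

0.289

te_A = (2 + 4·4 + 18)/6 = 36/6 = 6; σ²_A = ((18−2)/6)² = 7.111
te_B = (1 + 4·3 + 5)/6 = 18/6 = 3; σ²_B = ((5−1)/6)² = 0.444
te_C = (4 + 4·8 + 12)/6 = 48/6 = 8; σ²_C = ((12−4)/6)² = 1.778
te_D = (6 + 4·12 + 18)/6 = 72/6 = 12; σ²_D = ((18−6)/6)² = 4.000
te_E = (1 + 4·2 + 9)/6 = 18/6 = 3; σ²_E = ((9−1)/6)² = 1.778
te_F = (4 + 4·5 + 12)/6 = 36/6 = 6; σ²_F = ((12−4)/6)² = 1.778
te_G = (7 + 4·11 + 27)/6 = 78/6 = 13; σ²_G = ((27−7)/6)² = 11.111
te_H = (1 + 4·2 + 9)/6 = 18/6 = 3; σ²_H = ((9−1)/6)² = 1.778

Forward pass:
ES_A = 0; EF_A = 6
ES_B = 0; EF_B = 3
ES_C = 0; EF_C = 8
ES_D = 6; EF_D = 6+12 = 18
ES_E = 8; EF_E = 8+3 = 11
ES_F = 8; EF_F = 8+6 = 14
ES_G = 3; EF_G = 3+13 = 16
ES_H = max(EF_C=8, EF_D=18, EF_E=11, EF_F=14, EF_G=16) = 18; EF_H = 18+3 = 21
Expected project duration μ = 21 hours. Critical path: A → D → H.

Variance along critical path = 7.111 + 4.000 + 1.778 = 12.889; σ = √12.889 = 3.590 hours.
Z = (19 − 21) / 3.590 = -0.557
P(T ≤ 19) = Φ(-0.557) ≈ 0.289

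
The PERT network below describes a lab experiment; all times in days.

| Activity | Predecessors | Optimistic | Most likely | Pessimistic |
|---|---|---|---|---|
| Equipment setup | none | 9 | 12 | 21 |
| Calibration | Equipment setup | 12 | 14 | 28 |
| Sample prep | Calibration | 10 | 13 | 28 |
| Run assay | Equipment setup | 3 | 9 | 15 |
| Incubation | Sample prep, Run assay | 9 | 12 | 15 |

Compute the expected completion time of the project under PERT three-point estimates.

56 days

te_Equipment setup = (9 + 4·12 + 21)/6 = 78/6 = 13
te_Calibration = (12 + 4·14 + 28)/6 = 96/6 = 16
te_Sample prep = (10 + 4·13 + 28)/6 = 90/6 = 15
te_Run assay = (3 + 4·9 + 15)/6 = 54/6 = 9
te_Incubation = (9 + 4·12 + 15)/6 = 72/6 = 12

Forward pass:
ES_Equipment setup = 0; EF_Equipment setup = 13
ES_Calibration = 13; EF_Calibration = 13+16 = 29
ES_Sample prep = 29; EF_Sample prep = 29+15 = 44
ES_Run assay = 13; EF_Run assay = 13+9 = 22
ES_Incubation = max(EF_Sample prep=44, EF_Run assay=22) = 44; EF_Incubation = 44+12 = 56
Expected project duration μ = 56 days. Critical path: Equipment setup → Calibration → Sample prep → Incubation.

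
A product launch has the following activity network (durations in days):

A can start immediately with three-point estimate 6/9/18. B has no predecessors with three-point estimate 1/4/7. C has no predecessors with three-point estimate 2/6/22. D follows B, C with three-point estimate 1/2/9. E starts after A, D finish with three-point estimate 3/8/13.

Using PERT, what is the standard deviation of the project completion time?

te_A = (6 + 4·9 + 18)/6 = 60/6 = 10; σ²_A = ((18−6)/6)² = 4.000
te_B = (1 + 4·4 + 7)/6 = 24/6 = 4; σ²_B = ((7−1)/6)² = 1.000
te_C = (2 + 4·6 + 22)/6 = 48/6 = 8; σ²_C = ((22−2)/6)² = 11.111
te_D = (1 + 4·2 + 9)/6 = 18/6 = 3; σ²_D = ((9−1)/6)² = 1.778
te_E = (3 + 4·8 + 13)/6 = 48/6 = 8; σ²_E = ((13−3)/6)² = 2.778

Forward pass:
ES_A = 0; EF_A = 10
ES_B = 0; EF_B = 4
ES_C = 0; EF_C = 8
ES_D = max(EF_B=4, EF_C=8) = 8; EF_D = 8+3 = 11
ES_E = max(EF_A=10, EF_D=11) = 11; EF_E = 11+8 = 19
Expected project duration μ = 19 days. Critical path: C → D → E.

Variance along critical path = 11.111 + 1.778 + 2.778 = 15.667
σ = √15.667 = 3.958 days

3.96 days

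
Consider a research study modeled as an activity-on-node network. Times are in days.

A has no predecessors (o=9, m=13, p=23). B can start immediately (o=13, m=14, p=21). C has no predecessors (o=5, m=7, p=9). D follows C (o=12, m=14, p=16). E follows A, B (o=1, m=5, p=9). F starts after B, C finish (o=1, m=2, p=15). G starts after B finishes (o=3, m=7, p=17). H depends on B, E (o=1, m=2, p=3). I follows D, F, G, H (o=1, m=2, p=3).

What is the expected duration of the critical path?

25 days

te_A = (9 + 4·13 + 23)/6 = 84/6 = 14
te_B = (13 + 4·14 + 21)/6 = 90/6 = 15
te_C = (5 + 4·7 + 9)/6 = 42/6 = 7
te_D = (12 + 4·14 + 16)/6 = 84/6 = 14
te_E = (1 + 4·5 + 9)/6 = 30/6 = 5
te_F = (1 + 4·2 + 15)/6 = 24/6 = 4
te_G = (3 + 4·7 + 17)/6 = 48/6 = 8
te_H = (1 + 4·2 + 3)/6 = 12/6 = 2
te_I = (1 + 4·2 + 3)/6 = 12/6 = 2

Forward pass:
ES_A = 0; EF_A = 14
ES_B = 0; EF_B = 15
ES_C = 0; EF_C = 7
ES_D = 7; EF_D = 7+14 = 21
ES_E = max(EF_A=14, EF_B=15) = 15; EF_E = 15+5 = 20
ES_F = max(EF_B=15, EF_C=7) = 15; EF_F = 15+4 = 19
ES_G = 15; EF_G = 15+8 = 23
ES_H = max(EF_B=15, EF_E=20) = 20; EF_H = 20+2 = 22
ES_I = max(EF_D=21, EF_F=19, EF_G=23, EF_H=22) = 23; EF_I = 23+2 = 25
Expected project duration μ = 25 days. Critical path: B → G → I.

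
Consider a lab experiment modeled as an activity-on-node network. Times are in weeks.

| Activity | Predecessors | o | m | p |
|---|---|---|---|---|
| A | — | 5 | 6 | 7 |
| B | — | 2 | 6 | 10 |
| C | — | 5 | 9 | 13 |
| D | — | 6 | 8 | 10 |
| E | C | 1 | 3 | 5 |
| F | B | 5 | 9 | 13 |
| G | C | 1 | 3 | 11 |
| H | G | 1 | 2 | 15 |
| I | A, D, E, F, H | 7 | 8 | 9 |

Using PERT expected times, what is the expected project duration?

te_A = (5 + 4·6 + 7)/6 = 36/6 = 6
te_B = (2 + 4·6 + 10)/6 = 36/6 = 6
te_C = (5 + 4·9 + 13)/6 = 54/6 = 9
te_D = (6 + 4·8 + 10)/6 = 48/6 = 8
te_E = (1 + 4·3 + 5)/6 = 18/6 = 3
te_F = (5 + 4·9 + 13)/6 = 54/6 = 9
te_G = (1 + 4·3 + 11)/6 = 24/6 = 4
te_H = (1 + 4·2 + 15)/6 = 24/6 = 4
te_I = (7 + 4·8 + 9)/6 = 48/6 = 8

Forward pass:
ES_A = 0; EF_A = 6
ES_B = 0; EF_B = 6
ES_C = 0; EF_C = 9
ES_D = 0; EF_D = 8
ES_E = 9; EF_E = 9+3 = 12
ES_F = 6; EF_F = 6+9 = 15
ES_G = 9; EF_G = 9+4 = 13
ES_H = 13; EF_H = 13+4 = 17
ES_I = max(EF_A=6, EF_D=8, EF_E=12, EF_F=15, EF_H=17) = 17; EF_I = 17+8 = 25
Expected project duration μ = 25 weeks. Critical path: C → G → H → I.

25 weeks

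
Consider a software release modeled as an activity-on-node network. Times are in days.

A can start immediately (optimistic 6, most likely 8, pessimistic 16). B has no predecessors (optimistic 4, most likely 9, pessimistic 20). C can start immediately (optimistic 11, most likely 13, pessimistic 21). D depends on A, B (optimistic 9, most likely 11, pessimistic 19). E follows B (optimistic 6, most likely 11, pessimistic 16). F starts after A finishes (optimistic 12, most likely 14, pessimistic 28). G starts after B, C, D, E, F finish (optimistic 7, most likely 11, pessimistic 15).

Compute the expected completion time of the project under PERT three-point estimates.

36 days

te_A = (6 + 4·8 + 16)/6 = 54/6 = 9
te_B = (4 + 4·9 + 20)/6 = 60/6 = 10
te_C = (11 + 4·13 + 21)/6 = 84/6 = 14
te_D = (9 + 4·11 + 19)/6 = 72/6 = 12
te_E = (6 + 4·11 + 16)/6 = 66/6 = 11
te_F = (12 + 4·14 + 28)/6 = 96/6 = 16
te_G = (7 + 4·11 + 15)/6 = 66/6 = 11

Forward pass:
ES_A = 0; EF_A = 9
ES_B = 0; EF_B = 10
ES_C = 0; EF_C = 14
ES_D = max(EF_A=9, EF_B=10) = 10; EF_D = 10+12 = 22
ES_E = 10; EF_E = 10+11 = 21
ES_F = 9; EF_F = 9+16 = 25
ES_G = max(EF_B=10, EF_C=14, EF_D=22, EF_E=21, EF_F=25) = 25; EF_G = 25+11 = 36
Expected project duration μ = 36 days. Critical path: A → F → G.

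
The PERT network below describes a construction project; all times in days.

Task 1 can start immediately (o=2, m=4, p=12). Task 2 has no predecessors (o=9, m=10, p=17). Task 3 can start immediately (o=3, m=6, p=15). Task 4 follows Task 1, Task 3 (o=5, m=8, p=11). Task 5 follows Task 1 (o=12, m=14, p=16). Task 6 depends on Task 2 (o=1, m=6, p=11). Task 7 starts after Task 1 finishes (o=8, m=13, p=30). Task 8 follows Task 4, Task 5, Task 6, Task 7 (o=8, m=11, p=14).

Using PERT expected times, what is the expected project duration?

31 days

te_Task 1 = (2 + 4·4 + 12)/6 = 30/6 = 5
te_Task 2 = (9 + 4·10 + 17)/6 = 66/6 = 11
te_Task 3 = (3 + 4·6 + 15)/6 = 42/6 = 7
te_Task 4 = (5 + 4·8 + 11)/6 = 48/6 = 8
te_Task 5 = (12 + 4·14 + 16)/6 = 84/6 = 14
te_Task 6 = (1 + 4·6 + 11)/6 = 36/6 = 6
te_Task 7 = (8 + 4·13 + 30)/6 = 90/6 = 15
te_Task 8 = (8 + 4·11 + 14)/6 = 66/6 = 11

Forward pass:
ES_Task 1 = 0; EF_Task 1 = 5
ES_Task 2 = 0; EF_Task 2 = 11
ES_Task 3 = 0; EF_Task 3 = 7
ES_Task 4 = max(EF_Task 1=5, EF_Task 3=7) = 7; EF_Task 4 = 7+8 = 15
ES_Task 5 = 5; EF_Task 5 = 5+14 = 19
ES_Task 6 = 11; EF_Task 6 = 11+6 = 17
ES_Task 7 = 5; EF_Task 7 = 5+15 = 20
ES_Task 8 = max(EF_Task 4=15, EF_Task 5=19, EF_Task 6=17, EF_Task 7=20) = 20; EF_Task 8 = 20+11 = 31
Expected project duration μ = 31 days. Critical path: Task 1 → Task 7 → Task 8.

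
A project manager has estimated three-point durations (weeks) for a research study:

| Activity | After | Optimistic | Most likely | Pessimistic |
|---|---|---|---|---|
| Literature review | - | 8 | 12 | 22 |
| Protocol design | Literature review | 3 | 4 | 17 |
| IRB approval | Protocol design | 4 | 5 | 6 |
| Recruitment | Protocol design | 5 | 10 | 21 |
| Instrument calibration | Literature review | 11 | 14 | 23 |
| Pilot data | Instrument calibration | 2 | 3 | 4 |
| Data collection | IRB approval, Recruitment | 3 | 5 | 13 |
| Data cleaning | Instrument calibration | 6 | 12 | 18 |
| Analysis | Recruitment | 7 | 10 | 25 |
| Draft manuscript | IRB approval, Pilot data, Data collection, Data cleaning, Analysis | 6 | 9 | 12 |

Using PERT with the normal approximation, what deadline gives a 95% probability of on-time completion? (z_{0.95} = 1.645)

te_Literature review = (8 + 4·12 + 22)/6 = 78/6 = 13; σ²_Literature review = ((22−8)/6)² = 5.444
te_Protocol design = (3 + 4·4 + 17)/6 = 36/6 = 6; σ²_Protocol design = ((17−3)/6)² = 5.444
te_IRB approval = (4 + 4·5 + 6)/6 = 30/6 = 5; σ²_IRB approval = ((6−4)/6)² = 0.111
te_Recruitment = (5 + 4·10 + 21)/6 = 66/6 = 11; σ²_Recruitment = ((21−5)/6)² = 7.111
te_Instrument calibration = (11 + 4·14 + 23)/6 = 90/6 = 15; σ²_Instrument calibration = ((23−11)/6)² = 4.000
te_Pilot data = (2 + 4·3 + 4)/6 = 18/6 = 3; σ²_Pilot data = ((4−2)/6)² = 0.111
te_Data collection = (3 + 4·5 + 13)/6 = 36/6 = 6; σ²_Data collection = ((13−3)/6)² = 2.778
te_Data cleaning = (6 + 4·12 + 18)/6 = 72/6 = 12; σ²_Data cleaning = ((18−6)/6)² = 4.000
te_Analysis = (7 + 4·10 + 25)/6 = 72/6 = 12; σ²_Analysis = ((25−7)/6)² = 9.000
te_Draft manuscript = (6 + 4·9 + 12)/6 = 54/6 = 9; σ²_Draft manuscript = ((12−6)/6)² = 1.000

Forward pass:
ES_Literature review = 0; EF_Literature review = 13
ES_Protocol design = 13; EF_Protocol design = 13+6 = 19
ES_IRB approval = 19; EF_IRB approval = 19+5 = 24
ES_Recruitment = 19; EF_Recruitment = 19+11 = 30
ES_Instrument calibration = 13; EF_Instrument calibration = 13+15 = 28
ES_Pilot data = 28; EF_Pilot data = 28+3 = 31
ES_Data collection = max(EF_IRB approval=24, EF_Recruitment=30) = 30; EF_Data collection = 30+6 = 36
ES_Data cleaning = 28; EF_Data cleaning = 28+12 = 40
ES_Analysis = 30; EF_Analysis = 30+12 = 42
ES_Draft manuscript = max(EF_IRB approval=24, EF_Pilot data=31, EF_Data collection=36, EF_Data cleaning=40, EF_Analysis=42) = 42; EF_Draft manuscript = 42+9 = 51
Expected project duration μ = 51 weeks. Critical path: Literature review → Protocol design → Recruitment → Analysis → Draft manuscript.

Variance along critical path = 5.444 + 5.444 + 7.111 + 9.000 + 1.000 = 28.000; σ = 5.292 weeks.
D = μ + z·σ = 51 + 1.645·5.292 = 59.7 weeks

59.7 weeks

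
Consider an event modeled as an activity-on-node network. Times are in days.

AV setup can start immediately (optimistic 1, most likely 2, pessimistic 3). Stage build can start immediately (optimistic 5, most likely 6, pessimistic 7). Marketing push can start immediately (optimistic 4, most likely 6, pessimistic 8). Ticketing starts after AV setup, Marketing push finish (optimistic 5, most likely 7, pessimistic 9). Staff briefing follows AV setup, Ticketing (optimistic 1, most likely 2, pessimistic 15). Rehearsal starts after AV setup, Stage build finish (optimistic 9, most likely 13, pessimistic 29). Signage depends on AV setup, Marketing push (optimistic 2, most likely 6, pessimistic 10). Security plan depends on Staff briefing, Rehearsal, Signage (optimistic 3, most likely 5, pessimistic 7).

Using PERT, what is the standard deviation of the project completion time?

3.42 days

te_AV setup = (1 + 4·2 + 3)/6 = 12/6 = 2; σ²_AV setup = ((3−1)/6)² = 0.111
te_Stage build = (5 + 4·6 + 7)/6 = 36/6 = 6; σ²_Stage build = ((7−5)/6)² = 0.111
te_Marketing push = (4 + 4·6 + 8)/6 = 36/6 = 6; σ²_Marketing push = ((8−4)/6)² = 0.444
te_Ticketing = (5 + 4·7 + 9)/6 = 42/6 = 7; σ²_Ticketing = ((9−5)/6)² = 0.444
te_Staff briefing = (1 + 4·2 + 15)/6 = 24/6 = 4; σ²_Staff briefing = ((15−1)/6)² = 5.444
te_Rehearsal = (9 + 4·13 + 29)/6 = 90/6 = 15; σ²_Rehearsal = ((29−9)/6)² = 11.111
te_Signage = (2 + 4·6 + 10)/6 = 36/6 = 6; σ²_Signage = ((10−2)/6)² = 1.778
te_Security plan = (3 + 4·5 + 7)/6 = 30/6 = 5; σ²_Security plan = ((7−3)/6)² = 0.444

Forward pass:
ES_AV setup = 0; EF_AV setup = 2
ES_Stage build = 0; EF_Stage build = 6
ES_Marketing push = 0; EF_Marketing push = 6
ES_Ticketing = max(EF_AV setup=2, EF_Marketing push=6) = 6; EF_Ticketing = 6+7 = 13
ES_Staff briefing = max(EF_AV setup=2, EF_Ticketing=13) = 13; EF_Staff briefing = 13+4 = 17
ES_Rehearsal = max(EF_AV setup=2, EF_Stage build=6) = 6; EF_Rehearsal = 6+15 = 21
ES_Signage = max(EF_AV setup=2, EF_Marketing push=6) = 6; EF_Signage = 6+6 = 12
ES_Security plan = max(EF_Staff briefing=17, EF_Rehearsal=21, EF_Signage=12) = 21; EF_Security plan = 21+5 = 26
Expected project duration μ = 26 days. Critical path: Stage build → Rehearsal → Security plan.

Variance along critical path = 0.111 + 11.111 + 0.444 = 11.667
σ = √11.667 = 3.416 days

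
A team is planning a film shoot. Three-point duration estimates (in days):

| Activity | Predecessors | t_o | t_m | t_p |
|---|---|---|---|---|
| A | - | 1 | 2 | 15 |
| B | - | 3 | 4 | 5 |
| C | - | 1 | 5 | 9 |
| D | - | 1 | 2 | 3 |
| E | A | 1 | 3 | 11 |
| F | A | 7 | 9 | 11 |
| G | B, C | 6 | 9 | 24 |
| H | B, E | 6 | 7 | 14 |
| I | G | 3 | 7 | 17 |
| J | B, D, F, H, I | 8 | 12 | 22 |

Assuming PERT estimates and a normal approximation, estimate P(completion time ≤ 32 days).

te_A = (1 + 4·2 + 15)/6 = 24/6 = 4; σ²_A = ((15−1)/6)² = 5.444
te_B = (3 + 4·4 + 5)/6 = 24/6 = 4; σ²_B = ((5−3)/6)² = 0.111
te_C = (1 + 4·5 + 9)/6 = 30/6 = 5; σ²_C = ((9−1)/6)² = 1.778
te_D = (1 + 4·2 + 3)/6 = 12/6 = 2; σ²_D = ((3−1)/6)² = 0.111
te_E = (1 + 4·3 + 11)/6 = 24/6 = 4; σ²_E = ((11−1)/6)² = 2.778
te_F = (7 + 4·9 + 11)/6 = 54/6 = 9; σ²_F = ((11−7)/6)² = 0.444
te_G = (6 + 4·9 + 24)/6 = 66/6 = 11; σ²_G = ((24−6)/6)² = 9.000
te_H = (6 + 4·7 + 14)/6 = 48/6 = 8; σ²_H = ((14−6)/6)² = 1.778
te_I = (3 + 4·7 + 17)/6 = 48/6 = 8; σ²_I = ((17−3)/6)² = 5.444
te_J = (8 + 4·12 + 22)/6 = 78/6 = 13; σ²_J = ((22−8)/6)² = 5.444

Forward pass:
ES_A = 0; EF_A = 4
ES_B = 0; EF_B = 4
ES_C = 0; EF_C = 5
ES_D = 0; EF_D = 2
ES_E = 4; EF_E = 4+4 = 8
ES_F = 4; EF_F = 4+9 = 13
ES_G = max(EF_B=4, EF_C=5) = 5; EF_G = 5+11 = 16
ES_H = max(EF_B=4, EF_E=8) = 8; EF_H = 8+8 = 16
ES_I = 16; EF_I = 16+8 = 24
ES_J = max(EF_B=4, EF_D=2, EF_F=13, EF_H=16, EF_I=24) = 24; EF_J = 24+13 = 37
Expected project duration μ = 37 days. Critical path: C → G → I → J.

Variance along critical path = 1.778 + 9.000 + 5.444 + 5.444 = 21.667; σ = √21.667 = 4.655 days.
Z = (32 − 37) / 4.655 = -1.074
P(T ≤ 32) = Φ(-1.074) ≈ 0.141

0.141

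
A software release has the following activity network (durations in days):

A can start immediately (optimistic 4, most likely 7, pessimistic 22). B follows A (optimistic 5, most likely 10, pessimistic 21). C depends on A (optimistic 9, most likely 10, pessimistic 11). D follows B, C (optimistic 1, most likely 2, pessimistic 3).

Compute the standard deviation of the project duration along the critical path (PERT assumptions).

4.03 days

te_A = (4 + 4·7 + 22)/6 = 54/6 = 9; σ²_A = ((22−4)/6)² = 9.000
te_B = (5 + 4·10 + 21)/6 = 66/6 = 11; σ²_B = ((21−5)/6)² = 7.111
te_C = (9 + 4·10 + 11)/6 = 60/6 = 10; σ²_C = ((11−9)/6)² = 0.111
te_D = (1 + 4·2 + 3)/6 = 12/6 = 2; σ²_D = ((3−1)/6)² = 0.111

Forward pass:
ES_A = 0; EF_A = 9
ES_B = 9; EF_B = 9+11 = 20
ES_C = 9; EF_C = 9+10 = 19
ES_D = max(EF_B=20, EF_C=19) = 20; EF_D = 20+2 = 22
Expected project duration μ = 22 days. Critical path: A → B → D.

Variance along critical path = 9.000 + 7.111 + 0.111 = 16.222
σ = √16.222 = 4.028 days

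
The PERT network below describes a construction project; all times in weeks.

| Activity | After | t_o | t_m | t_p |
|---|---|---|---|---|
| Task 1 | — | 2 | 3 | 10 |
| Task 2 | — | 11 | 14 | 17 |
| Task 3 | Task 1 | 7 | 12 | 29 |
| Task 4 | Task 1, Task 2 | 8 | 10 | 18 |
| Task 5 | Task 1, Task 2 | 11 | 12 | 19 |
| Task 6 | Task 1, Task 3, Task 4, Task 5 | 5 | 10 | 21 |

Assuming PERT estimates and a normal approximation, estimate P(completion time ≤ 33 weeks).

te_Task 1 = (2 + 4·3 + 10)/6 = 24/6 = 4; σ²_Task 1 = ((10−2)/6)² = 1.778
te_Task 2 = (11 + 4·14 + 17)/6 = 84/6 = 14; σ²_Task 2 = ((17−11)/6)² = 1.000
te_Task 3 = (7 + 4·12 + 29)/6 = 84/6 = 14; σ²_Task 3 = ((29−7)/6)² = 13.444
te_Task 4 = (8 + 4·10 + 18)/6 = 66/6 = 11; σ²_Task 4 = ((18−8)/6)² = 2.778
te_Task 5 = (11 + 4·12 + 19)/6 = 78/6 = 13; σ²_Task 5 = ((19−11)/6)² = 1.778
te_Task 6 = (5 + 4·10 + 21)/6 = 66/6 = 11; σ²_Task 6 = ((21−5)/6)² = 7.111

Forward pass:
ES_Task 1 = 0; EF_Task 1 = 4
ES_Task 2 = 0; EF_Task 2 = 14
ES_Task 3 = 4; EF_Task 3 = 4+14 = 18
ES_Task 4 = max(EF_Task 1=4, EF_Task 2=14) = 14; EF_Task 4 = 14+11 = 25
ES_Task 5 = max(EF_Task 1=4, EF_Task 2=14) = 14; EF_Task 5 = 14+13 = 27
ES_Task 6 = max(EF_Task 1=4, EF_Task 3=18, EF_Task 4=25, EF_Task 5=27) = 27; EF_Task 6 = 27+11 = 38
Expected project duration μ = 38 weeks. Critical path: Task 2 → Task 5 → Task 6.

Variance along critical path = 1.000 + 1.778 + 7.111 = 9.889; σ = √9.889 = 3.145 weeks.
Z = (33 − 38) / 3.145 = -1.590
P(T ≤ 33) = Φ(-1.590) ≈ 0.056

0.056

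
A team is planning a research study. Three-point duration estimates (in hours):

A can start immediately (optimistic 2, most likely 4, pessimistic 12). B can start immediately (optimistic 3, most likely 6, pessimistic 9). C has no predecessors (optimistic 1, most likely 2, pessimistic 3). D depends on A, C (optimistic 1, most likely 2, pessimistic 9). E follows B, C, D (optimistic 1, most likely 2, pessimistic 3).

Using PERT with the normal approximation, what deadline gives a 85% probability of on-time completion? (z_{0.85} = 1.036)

12.2 hours

te_A = (2 + 4·4 + 12)/6 = 30/6 = 5; σ²_A = ((12−2)/6)² = 2.778
te_B = (3 + 4·6 + 9)/6 = 36/6 = 6; σ²_B = ((9−3)/6)² = 1.000
te_C = (1 + 4·2 + 3)/6 = 12/6 = 2; σ²_C = ((3−1)/6)² = 0.111
te_D = (1 + 4·2 + 9)/6 = 18/6 = 3; σ²_D = ((9−1)/6)² = 1.778
te_E = (1 + 4·2 + 3)/6 = 12/6 = 2; σ²_E = ((3−1)/6)² = 0.111

Forward pass:
ES_A = 0; EF_A = 5
ES_B = 0; EF_B = 6
ES_C = 0; EF_C = 2
ES_D = max(EF_A=5, EF_C=2) = 5; EF_D = 5+3 = 8
ES_E = max(EF_B=6, EF_C=2, EF_D=8) = 8; EF_E = 8+2 = 10
Expected project duration μ = 10 hours. Critical path: A → D → E.

Variance along critical path = 2.778 + 1.778 + 0.111 = 4.667; σ = 2.160 hours.
D = μ + z·σ = 10 + 1.036·2.160 = 12.2 hours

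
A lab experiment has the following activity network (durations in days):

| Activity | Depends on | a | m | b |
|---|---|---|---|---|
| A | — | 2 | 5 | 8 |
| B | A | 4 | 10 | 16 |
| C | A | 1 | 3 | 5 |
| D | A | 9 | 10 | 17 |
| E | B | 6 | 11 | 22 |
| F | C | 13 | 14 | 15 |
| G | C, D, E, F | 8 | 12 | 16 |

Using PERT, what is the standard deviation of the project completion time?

3.73 days

te_A = (2 + 4·5 + 8)/6 = 30/6 = 5; σ²_A = ((8−2)/6)² = 1.000
te_B = (4 + 4·10 + 16)/6 = 60/6 = 10; σ²_B = ((16−4)/6)² = 4.000
te_C = (1 + 4·3 + 5)/6 = 18/6 = 3; σ²_C = ((5−1)/6)² = 0.444
te_D = (9 + 4·10 + 17)/6 = 66/6 = 11; σ²_D = ((17−9)/6)² = 1.778
te_E = (6 + 4·11 + 22)/6 = 72/6 = 12; σ²_E = ((22−6)/6)² = 7.111
te_F = (13 + 4·14 + 15)/6 = 84/6 = 14; σ²_F = ((15−13)/6)² = 0.111
te_G = (8 + 4·12 + 16)/6 = 72/6 = 12; σ²_G = ((16−8)/6)² = 1.778

Forward pass:
ES_A = 0; EF_A = 5
ES_B = 5; EF_B = 5+10 = 15
ES_C = 5; EF_C = 5+3 = 8
ES_D = 5; EF_D = 5+11 = 16
ES_E = 15; EF_E = 15+12 = 27
ES_F = 8; EF_F = 8+14 = 22
ES_G = max(EF_C=8, EF_D=16, EF_E=27, EF_F=22) = 27; EF_G = 27+12 = 39
Expected project duration μ = 39 days. Critical path: A → B → E → G.

Variance along critical path = 1.000 + 4.000 + 7.111 + 1.778 = 13.889
σ = √13.889 = 3.727 days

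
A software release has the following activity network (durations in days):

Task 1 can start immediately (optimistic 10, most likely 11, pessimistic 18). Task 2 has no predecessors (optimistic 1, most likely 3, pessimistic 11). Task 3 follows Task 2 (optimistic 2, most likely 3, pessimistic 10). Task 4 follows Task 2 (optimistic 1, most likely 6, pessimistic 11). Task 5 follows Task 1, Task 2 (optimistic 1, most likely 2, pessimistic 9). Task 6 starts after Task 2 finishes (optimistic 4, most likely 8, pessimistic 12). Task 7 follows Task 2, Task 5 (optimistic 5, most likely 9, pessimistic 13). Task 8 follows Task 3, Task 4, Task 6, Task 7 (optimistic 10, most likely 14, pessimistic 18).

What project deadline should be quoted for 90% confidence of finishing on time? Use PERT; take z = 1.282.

te_Task 1 = (10 + 4·11 + 18)/6 = 72/6 = 12; σ²_Task 1 = ((18−10)/6)² = 1.778
te_Task 2 = (1 + 4·3 + 11)/6 = 24/6 = 4; σ²_Task 2 = ((11−1)/6)² = 2.778
te_Task 3 = (2 + 4·3 + 10)/6 = 24/6 = 4; σ²_Task 3 = ((10−2)/6)² = 1.778
te_Task 4 = (1 + 4·6 + 11)/6 = 36/6 = 6; σ²_Task 4 = ((11−1)/6)² = 2.778
te_Task 5 = (1 + 4·2 + 9)/6 = 18/6 = 3; σ²_Task 5 = ((9−1)/6)² = 1.778
te_Task 6 = (4 + 4·8 + 12)/6 = 48/6 = 8; σ²_Task 6 = ((12−4)/6)² = 1.778
te_Task 7 = (5 + 4·9 + 13)/6 = 54/6 = 9; σ²_Task 7 = ((13−5)/6)² = 1.778
te_Task 8 = (10 + 4·14 + 18)/6 = 84/6 = 14; σ²_Task 8 = ((18−10)/6)² = 1.778

Forward pass:
ES_Task 1 = 0; EF_Task 1 = 12
ES_Task 2 = 0; EF_Task 2 = 4
ES_Task 3 = 4; EF_Task 3 = 4+4 = 8
ES_Task 4 = 4; EF_Task 4 = 4+6 = 10
ES_Task 5 = max(EF_Task 1=12, EF_Task 2=4) = 12; EF_Task 5 = 12+3 = 15
ES_Task 6 = 4; EF_Task 6 = 4+8 = 12
ES_Task 7 = max(EF_Task 2=4, EF_Task 5=15) = 15; EF_Task 7 = 15+9 = 24
ES_Task 8 = max(EF_Task 3=8, EF_Task 4=10, EF_Task 6=12, EF_Task 7=24) = 24; EF_Task 8 = 24+14 = 38
Expected project duration μ = 38 days. Critical path: Task 1 → Task 5 → Task 7 → Task 8.

Variance along critical path = 1.778 + 1.778 + 1.778 + 1.778 = 7.111; σ = 2.667 days.
D = μ + z·σ = 38 + 1.282·2.667 = 41.4 days

41.4 days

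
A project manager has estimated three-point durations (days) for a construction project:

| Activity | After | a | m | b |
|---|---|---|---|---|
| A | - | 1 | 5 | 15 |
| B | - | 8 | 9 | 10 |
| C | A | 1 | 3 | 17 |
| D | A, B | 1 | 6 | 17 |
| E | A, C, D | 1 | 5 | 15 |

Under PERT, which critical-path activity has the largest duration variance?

te_A = (1 + 4·5 + 15)/6 = 36/6 = 6; σ²_A = ((15−1)/6)² = 5.444
te_B = (8 + 4·9 + 10)/6 = 54/6 = 9; σ²_B = ((10−8)/6)² = 0.111
te_C = (1 + 4·3 + 17)/6 = 30/6 = 5; σ²_C = ((17−1)/6)² = 7.111
te_D = (1 + 4·6 + 17)/6 = 42/6 = 7; σ²_D = ((17−1)/6)² = 7.111
te_E = (1 + 4·5 + 15)/6 = 36/6 = 6; σ²_E = ((15−1)/6)² = 5.444

Forward pass:
ES_A = 0; EF_A = 6
ES_B = 0; EF_B = 9
ES_C = 6; EF_C = 6+5 = 11
ES_D = max(EF_A=6, EF_B=9) = 9; EF_D = 9+7 = 16
ES_E = max(EF_A=6, EF_C=11, EF_D=16) = 16; EF_E = 16+6 = 22
Expected project duration μ = 22 days. Critical path: B → D → E.

Variances on critical path: σ²_B=0.111, σ²_D=7.111, σ²_E=5.444.
Largest is σ²_D = 7.111.

D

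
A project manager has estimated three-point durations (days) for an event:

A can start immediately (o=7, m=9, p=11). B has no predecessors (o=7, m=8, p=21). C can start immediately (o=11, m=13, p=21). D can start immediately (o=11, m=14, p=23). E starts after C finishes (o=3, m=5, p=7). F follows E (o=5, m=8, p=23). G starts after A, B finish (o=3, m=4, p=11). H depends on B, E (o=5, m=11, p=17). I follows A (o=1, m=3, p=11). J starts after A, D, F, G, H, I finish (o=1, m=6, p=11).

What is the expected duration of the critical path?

36 days

te_A = (7 + 4·9 + 11)/6 = 54/6 = 9
te_B = (7 + 4·8 + 21)/6 = 60/6 = 10
te_C = (11 + 4·13 + 21)/6 = 84/6 = 14
te_D = (11 + 4·14 + 23)/6 = 90/6 = 15
te_E = (3 + 4·5 + 7)/6 = 30/6 = 5
te_F = (5 + 4·8 + 23)/6 = 60/6 = 10
te_G = (3 + 4·4 + 11)/6 = 30/6 = 5
te_H = (5 + 4·11 + 17)/6 = 66/6 = 11
te_I = (1 + 4·3 + 11)/6 = 24/6 = 4
te_J = (1 + 4·6 + 11)/6 = 36/6 = 6

Forward pass:
ES_A = 0; EF_A = 9
ES_B = 0; EF_B = 10
ES_C = 0; EF_C = 14
ES_D = 0; EF_D = 15
ES_E = 14; EF_E = 14+5 = 19
ES_F = 19; EF_F = 19+10 = 29
ES_G = max(EF_A=9, EF_B=10) = 10; EF_G = 10+5 = 15
ES_H = max(EF_B=10, EF_E=19) = 19; EF_H = 19+11 = 30
ES_I = 9; EF_I = 9+4 = 13
ES_J = max(EF_A=9, EF_D=15, EF_F=29, EF_G=15, EF_H=30, EF_I=13) = 30; EF_J = 30+6 = 36
Expected project duration μ = 36 days. Critical path: C → E → H → J.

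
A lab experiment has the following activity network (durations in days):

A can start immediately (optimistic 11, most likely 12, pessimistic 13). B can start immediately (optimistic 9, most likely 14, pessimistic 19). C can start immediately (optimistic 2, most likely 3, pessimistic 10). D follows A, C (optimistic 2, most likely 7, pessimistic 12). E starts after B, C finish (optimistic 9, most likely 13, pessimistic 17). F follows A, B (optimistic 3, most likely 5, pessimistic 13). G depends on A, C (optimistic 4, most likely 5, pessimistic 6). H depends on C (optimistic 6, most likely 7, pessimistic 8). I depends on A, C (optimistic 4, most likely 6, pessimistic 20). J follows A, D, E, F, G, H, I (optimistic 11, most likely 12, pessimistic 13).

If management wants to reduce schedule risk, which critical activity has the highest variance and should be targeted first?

B

te_A = (11 + 4·12 + 13)/6 = 72/6 = 12; σ²_A = ((13−11)/6)² = 0.111
te_B = (9 + 4·14 + 19)/6 = 84/6 = 14; σ²_B = ((19−9)/6)² = 2.778
te_C = (2 + 4·3 + 10)/6 = 24/6 = 4; σ²_C = ((10−2)/6)² = 1.778
te_D = (2 + 4·7 + 12)/6 = 42/6 = 7; σ²_D = ((12−2)/6)² = 2.778
te_E = (9 + 4·13 + 17)/6 = 78/6 = 13; σ²_E = ((17−9)/6)² = 1.778
te_F = (3 + 4·5 + 13)/6 = 36/6 = 6; σ²_F = ((13−3)/6)² = 2.778
te_G = (4 + 4·5 + 6)/6 = 30/6 = 5; σ²_G = ((6−4)/6)² = 0.111
te_H = (6 + 4·7 + 8)/6 = 42/6 = 7; σ²_H = ((8−6)/6)² = 0.111
te_I = (4 + 4·6 + 20)/6 = 48/6 = 8; σ²_I = ((20−4)/6)² = 7.111
te_J = (11 + 4·12 + 13)/6 = 72/6 = 12; σ²_J = ((13−11)/6)² = 0.111

Forward pass:
ES_A = 0; EF_A = 12
ES_B = 0; EF_B = 14
ES_C = 0; EF_C = 4
ES_D = max(EF_A=12, EF_C=4) = 12; EF_D = 12+7 = 19
ES_E = max(EF_B=14, EF_C=4) = 14; EF_E = 14+13 = 27
ES_F = max(EF_A=12, EF_B=14) = 14; EF_F = 14+6 = 20
ES_G = max(EF_A=12, EF_C=4) = 12; EF_G = 12+5 = 17
ES_H = 4; EF_H = 4+7 = 11
ES_I = max(EF_A=12, EF_C=4) = 12; EF_I = 12+8 = 20
ES_J = max(EF_A=12, EF_D=19, EF_E=27, EF_F=20, EF_G=17, EF_H=11, EF_I=20) = 27; EF_J = 27+12 = 39
Expected project duration μ = 39 days. Critical path: B → E → J.

Variances on critical path: σ²_B=2.778, σ²_E=1.778, σ²_J=0.111.
Largest is σ²_B = 2.778.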